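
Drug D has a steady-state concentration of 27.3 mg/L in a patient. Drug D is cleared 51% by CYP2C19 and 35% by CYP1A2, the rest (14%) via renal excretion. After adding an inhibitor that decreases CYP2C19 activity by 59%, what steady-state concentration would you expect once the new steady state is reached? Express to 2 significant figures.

CYP2C19: 0.51 × 0.41 = 0.2091
CYP1A2: 0.35 (unchanged)
Other: 0.14 (unchanged)
New clearance relative to baseline: 0.2091 + 0.35 + 0.14 = 0.6991.
Steady-state concentration ∝ 1/CL, so new value = 27.3 / 0.6991 = 39 mg/L.

39 mg/L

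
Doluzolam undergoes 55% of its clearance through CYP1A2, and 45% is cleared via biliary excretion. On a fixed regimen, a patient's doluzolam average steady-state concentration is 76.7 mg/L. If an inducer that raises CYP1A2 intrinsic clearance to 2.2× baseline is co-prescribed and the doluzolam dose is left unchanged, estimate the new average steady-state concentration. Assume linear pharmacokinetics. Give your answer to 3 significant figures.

46.2 mg/L

The CYP1A2 pathway (55% of clearance) rises to 2.2× activity: 0.55 × 2.2 = 1.21.
The remaining 45% of clearance is unaffected.
Relative clearance = 1.21 + 0.45 = 1.66.
New average steady-state concentration = baseline ÷ relative clearance = 76.7 / 1.66 = 46.2 mg/L.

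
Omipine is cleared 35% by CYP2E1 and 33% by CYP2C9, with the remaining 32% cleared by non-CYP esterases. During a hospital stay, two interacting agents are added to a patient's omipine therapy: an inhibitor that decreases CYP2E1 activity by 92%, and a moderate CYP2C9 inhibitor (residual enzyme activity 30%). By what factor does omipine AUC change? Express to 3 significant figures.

2.24

The CYP2E1 pathway (35% of clearance) falls to 0.08× activity: 0.35 × 0.08 = 0.028.
The CYP2C9 pathway (33% of clearance) falls to 0.3× activity: 0.33 × 0.3 = 0.099.
Non-CYP routes (32%) are unchanged.
Relative clearance = 0.028 + 0.099 + 0.32 = 0.447.
AUC ∝ 1/CL: fold-change = 1 / 0.447 = 2.24.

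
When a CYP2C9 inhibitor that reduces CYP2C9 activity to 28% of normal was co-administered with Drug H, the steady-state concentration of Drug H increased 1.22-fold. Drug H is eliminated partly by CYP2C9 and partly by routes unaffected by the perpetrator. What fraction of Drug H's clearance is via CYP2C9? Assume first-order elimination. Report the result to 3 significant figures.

0.250

Let fm be the CYP2C9 fraction. New clearance relative to baseline = fm × 0.28 + (1 − fm).
Steady-state concentration ratio = 1 / (new CL fraction), so new CL fraction = 1 / 1.22 = 0.8197.
fm × 0.28 + 1 − fm = 0.8197  ⇒  fm × (0.28 − 1) = −0.1803  ⇒  fm = 0.250.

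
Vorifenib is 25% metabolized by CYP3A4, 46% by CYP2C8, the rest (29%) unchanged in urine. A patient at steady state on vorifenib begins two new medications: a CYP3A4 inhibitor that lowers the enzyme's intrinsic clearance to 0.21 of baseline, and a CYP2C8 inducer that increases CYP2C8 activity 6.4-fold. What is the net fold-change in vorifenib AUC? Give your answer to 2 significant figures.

CYP3A4: 0.25 × 0.21 = 0.0525
CYP2C8: 0.46 × 6.4 = 2.944
Other: 0.29 (unchanged)
New clearance relative to baseline: 0.0525 + 2.944 + 0.29 = 3.2865.
Net AUC ratio = 1 / 3.2865 = 0.30.

0.30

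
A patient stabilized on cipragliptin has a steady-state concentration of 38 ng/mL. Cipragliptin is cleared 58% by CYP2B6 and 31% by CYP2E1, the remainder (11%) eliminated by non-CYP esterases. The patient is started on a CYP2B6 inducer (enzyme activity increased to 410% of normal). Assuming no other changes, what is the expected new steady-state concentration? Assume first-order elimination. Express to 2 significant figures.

14 ng/mL

CYP2B6: 0.58 × 4.1 = 2.378
CYP2E1: 0.31 (unchanged)
Other: 0.11 (unchanged)
New clearance relative to baseline: 2.378 + 0.31 + 0.11 = 2.798.
Steady-state concentration ∝ 1/CL, so new value = 38 / 2.798 = 14 ng/mL.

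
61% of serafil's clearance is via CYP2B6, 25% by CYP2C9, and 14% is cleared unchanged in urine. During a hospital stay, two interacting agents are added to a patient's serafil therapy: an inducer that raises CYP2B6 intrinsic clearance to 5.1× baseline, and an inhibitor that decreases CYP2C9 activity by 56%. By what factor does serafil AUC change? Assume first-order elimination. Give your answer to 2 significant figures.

0.30

The CYP2B6 pathway (61% of clearance) rises to 5.1× activity: 0.61 × 5.1 = 3.111.
The CYP2C9 pathway (25% of clearance) drops to 0.44× activity: 0.25 × 0.44 = 0.11.
The remaining 14% of clearance is unaffected.
Relative clearance = 3.111 + 0.11 + 0.14 = 3.361.
Because AUC varies inversely with clearance, the combined effect is 1 / 3.361 = 0.30.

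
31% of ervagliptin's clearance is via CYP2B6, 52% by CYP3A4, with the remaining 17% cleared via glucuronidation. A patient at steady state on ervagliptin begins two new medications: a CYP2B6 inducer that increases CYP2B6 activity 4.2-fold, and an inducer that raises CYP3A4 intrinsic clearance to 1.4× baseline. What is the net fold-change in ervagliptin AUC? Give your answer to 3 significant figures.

0.455

CYP2B6: 0.31 × 4.2 = 1.302
CYP3A4: 0.52 × 1.4 = 0.728
Other: 0.17 (unchanged)
CL_new/CL_old = 1.302 + 0.728 + 0.17 = 2.2.
Because AUC varies inversely with clearance, the combined effect is 1 / 2.2 = 0.455.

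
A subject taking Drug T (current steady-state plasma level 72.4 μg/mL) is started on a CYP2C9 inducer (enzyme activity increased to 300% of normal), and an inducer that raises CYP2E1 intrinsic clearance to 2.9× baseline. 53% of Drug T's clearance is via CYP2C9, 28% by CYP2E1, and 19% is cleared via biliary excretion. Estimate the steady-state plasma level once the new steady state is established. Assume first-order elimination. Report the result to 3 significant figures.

CYP2C9: 0.53 × 3 = 1.59
CYP2E1: 0.28 × 2.9 = 0.812
Other: 0.19 (unchanged)
New clearance relative to baseline: 1.59 + 0.812 + 0.19 = 2.592.
New steady-state plasma level = 72.4 / 2.592 = 27.9 μg/mL (concentration scales inversely with clearance).

27.9 μg/mL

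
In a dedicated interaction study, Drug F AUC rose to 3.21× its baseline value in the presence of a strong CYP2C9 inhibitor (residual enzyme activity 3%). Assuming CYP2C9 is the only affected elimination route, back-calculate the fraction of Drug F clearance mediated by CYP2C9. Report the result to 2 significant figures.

0.71

Let fm be the CYP2C9 fraction. New clearance relative to baseline = fm × 0.03 + (1 − fm).
AUC ratio = 1 / (new CL fraction), so new CL fraction = 1 / 3.21 = 0.3115.
fm × 0.03 + 1 − fm = 0.3115  ⇒  fm × (0.03 − 1) = −0.6885  ⇒  fm = 0.71.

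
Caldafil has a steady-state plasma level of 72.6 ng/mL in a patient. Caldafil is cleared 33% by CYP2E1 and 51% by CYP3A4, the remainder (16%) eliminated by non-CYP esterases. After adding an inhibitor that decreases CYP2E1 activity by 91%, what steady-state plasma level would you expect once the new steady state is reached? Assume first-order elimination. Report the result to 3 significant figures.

The CYP2E1 pathway (33% of clearance) drops to 0.09× activity: 0.33 × 0.09 = 0.0297.
CYP3A4 (51%) and the residual 16% are unaffected.
Relative clearance = 0.0297 + 0.51 + 0.16 = 0.6997.
New steady-state plasma level = baseline ÷ relative clearance = 72.6 / 0.6997 = 104 ng/mL.

104 ng/mL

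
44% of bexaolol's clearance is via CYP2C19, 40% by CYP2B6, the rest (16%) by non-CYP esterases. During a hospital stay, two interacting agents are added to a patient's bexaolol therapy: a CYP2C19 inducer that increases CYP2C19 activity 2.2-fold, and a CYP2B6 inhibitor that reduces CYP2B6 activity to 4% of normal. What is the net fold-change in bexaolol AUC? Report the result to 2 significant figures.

The CYP2C19 pathway (44% of clearance) increases to 2.2× activity: 0.44 × 2.2 = 0.968.
The CYP2B6 pathway (40% of clearance) is reduced to 0.04× activity: 0.4 × 0.04 = 0.016.
The remaining 16% of clearance is unaffected.
New clearance relative to baseline: 0.968 + 0.016 + 0.16 = 1.144.
AUC ∝ 1/CL: fold-change = 1 / 1.144 = 0.87.

0.87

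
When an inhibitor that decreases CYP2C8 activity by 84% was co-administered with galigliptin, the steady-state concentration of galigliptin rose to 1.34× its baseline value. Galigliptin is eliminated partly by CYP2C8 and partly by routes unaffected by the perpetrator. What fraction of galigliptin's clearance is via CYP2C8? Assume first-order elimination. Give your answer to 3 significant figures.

Let x = fm,CYP2C8. Because steady-state concentration ∝ 1/CL, relative clearance fell to 1/1.34 = 0.7463.
Only the CYP2C8 route changed, so 0.7463 = x·0.16 + (1 − x), giving x = 0.302.

0.302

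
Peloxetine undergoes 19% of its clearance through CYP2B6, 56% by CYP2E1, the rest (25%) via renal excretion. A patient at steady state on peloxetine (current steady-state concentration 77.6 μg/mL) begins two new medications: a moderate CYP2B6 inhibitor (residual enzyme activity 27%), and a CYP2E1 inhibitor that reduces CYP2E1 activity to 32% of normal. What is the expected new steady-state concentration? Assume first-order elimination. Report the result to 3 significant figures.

161 μg/mL

The CYP2B6 pathway (19% of clearance) drops to 0.27× activity: 0.19 × 0.27 = 0.0513.
The CYP2E1 pathway (56% of clearance) drops to 0.32× activity: 0.56 × 0.32 = 0.1792.
The remaining 25% of clearance is unaffected.
CL_new/CL_old = 0.0513 + 0.1792 + 0.25 = 0.4805.
New steady-state concentration = 77.6 / 0.4805 = 161 μg/mL (concentration scales inversely with clearance).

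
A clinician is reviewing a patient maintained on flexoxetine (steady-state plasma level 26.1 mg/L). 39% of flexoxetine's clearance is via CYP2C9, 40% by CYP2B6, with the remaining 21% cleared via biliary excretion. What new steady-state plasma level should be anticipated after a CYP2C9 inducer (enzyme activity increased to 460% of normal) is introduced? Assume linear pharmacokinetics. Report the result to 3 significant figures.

The CYP2C9 pathway (39% of clearance) rises to 4.6× activity: 0.39 × 4.6 = 1.794.
CYP2B6 (40%) and the residual 21% are unaffected.
CL_new/CL_old = 1.794 + 0.4 + 0.21 = 2.404.
With dosing unchanged, steady-state plasma level scales as 1/CL: 26.1 / 2.404 = 10.9 mg/L.

10.9 mg/L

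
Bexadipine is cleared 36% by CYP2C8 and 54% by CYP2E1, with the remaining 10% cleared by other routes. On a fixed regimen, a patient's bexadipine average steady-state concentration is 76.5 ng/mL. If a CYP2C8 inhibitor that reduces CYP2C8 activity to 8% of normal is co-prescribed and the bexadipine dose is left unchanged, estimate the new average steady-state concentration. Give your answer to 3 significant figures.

The CYP2C8 pathway (36% of clearance) falls to 0.08× activity: 0.36 × 0.08 = 0.0288.
CYP2E1 (54%) and the residual 10% are unaffected.
CL_new/CL_old = 0.0288 + 0.54 + 0.1 = 0.6688.
With dosing unchanged, average steady-state concentration scales as 1/CL: 76.5 / 0.6688 = 114 ng/mL.

114 ng/mL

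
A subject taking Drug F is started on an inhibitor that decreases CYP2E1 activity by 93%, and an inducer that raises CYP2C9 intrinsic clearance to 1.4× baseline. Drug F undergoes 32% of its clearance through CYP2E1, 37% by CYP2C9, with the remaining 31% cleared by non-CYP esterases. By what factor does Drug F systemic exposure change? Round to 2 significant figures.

The CYP2E1 pathway (32% of clearance) is reduced to 0.07× activity: 0.32 × 0.07 = 0.0224.
The CYP2C9 pathway (37% of clearance) rises to 1.4× activity: 0.37 × 1.4 = 0.518.
The remaining 31% of clearance is unaffected.
New clearance relative to baseline: 0.0224 + 0.518 + 0.31 = 0.8504.
Because systemic exposure varies inversely with clearance, the combined effect is 1 / 0.8504 = 1.2.

1.2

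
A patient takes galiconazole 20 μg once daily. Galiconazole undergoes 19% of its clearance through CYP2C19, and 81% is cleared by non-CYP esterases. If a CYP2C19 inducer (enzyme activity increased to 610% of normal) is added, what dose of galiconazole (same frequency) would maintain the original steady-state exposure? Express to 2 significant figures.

39 μg

CYP2C19: 0.19 × 6.1 = 1.159
Other: 0.81 (unchanged)
CL_new/CL_old = 1.159 + 0.81 = 1.969.
Exposure is unchanged when dose changes in proportion to clearance. New dose = 20 μg × 1.969 = 39 μg.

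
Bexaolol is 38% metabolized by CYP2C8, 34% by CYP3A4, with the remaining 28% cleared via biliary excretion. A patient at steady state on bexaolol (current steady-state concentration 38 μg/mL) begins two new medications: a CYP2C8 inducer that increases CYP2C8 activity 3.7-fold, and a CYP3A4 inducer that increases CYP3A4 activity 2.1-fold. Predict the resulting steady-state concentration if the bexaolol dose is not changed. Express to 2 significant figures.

16 μg/mL

CYP2C8: 0.38 × 3.7 = 1.406
CYP3A4: 0.34 × 2.1 = 0.714
Other: 0.28 (unchanged)
New clearance relative to baseline: 1.406 + 0.714 + 0.28 = 2.4.
New steady-state concentration = 38 / 2.4 = 16 μg/mL (concentration scales inversely with clearance).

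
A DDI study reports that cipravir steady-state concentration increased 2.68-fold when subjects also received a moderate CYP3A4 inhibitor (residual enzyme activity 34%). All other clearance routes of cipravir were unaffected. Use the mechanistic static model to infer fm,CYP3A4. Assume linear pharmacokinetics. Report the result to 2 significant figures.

0.95

Write x for the fraction cleared via CYP3A4. The observed steady-state concentration change means clearance fell to 1/2.68 = 0.3731 of baseline.
Only the CYP3A4 route changed, so 0.3731 = x·0.34 + (1 − x), giving x = 0.95.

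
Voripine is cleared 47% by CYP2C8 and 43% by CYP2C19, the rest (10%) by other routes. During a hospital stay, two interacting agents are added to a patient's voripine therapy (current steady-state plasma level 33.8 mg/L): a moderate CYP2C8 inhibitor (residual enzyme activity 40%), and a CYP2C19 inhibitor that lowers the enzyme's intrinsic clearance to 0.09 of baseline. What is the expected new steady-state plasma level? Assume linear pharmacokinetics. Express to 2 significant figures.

The CYP2C8 pathway (47% of clearance) falls to 0.4× activity: 0.47 × 0.4 = 0.188.
The CYP2C19 pathway (43% of clearance) falls to 0.09× activity: 0.43 × 0.09 = 0.0387.
The remaining 10% of clearance is unaffected.
CL_new/CL_old = 0.188 + 0.0387 + 0.1 = 0.3267.
Dividing the baseline by the relative clearance: 33.8 / 0.3267 = 1.0 × 10² mg/L.

1.0 × 10² mg/L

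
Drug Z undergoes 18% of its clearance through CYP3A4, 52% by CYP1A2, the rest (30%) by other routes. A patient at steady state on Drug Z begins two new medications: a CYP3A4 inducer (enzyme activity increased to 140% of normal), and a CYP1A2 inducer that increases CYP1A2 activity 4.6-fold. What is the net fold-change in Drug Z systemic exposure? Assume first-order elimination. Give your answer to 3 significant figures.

0.340

The CYP3A4 pathway (18% of clearance) is boosted to 1.4× activity: 0.18 × 1.4 = 0.252.
The CYP1A2 pathway (52% of clearance) is boosted to 4.6× activity: 0.52 × 4.6 = 2.392.
Non-CYP routes (30%) are unchanged.
CL_new/CL_old = 0.252 + 2.392 + 0.3 = 2.944.
Systemic exposure ∝ 1/CL: fold-change = 1 / 2.944 = 0.340.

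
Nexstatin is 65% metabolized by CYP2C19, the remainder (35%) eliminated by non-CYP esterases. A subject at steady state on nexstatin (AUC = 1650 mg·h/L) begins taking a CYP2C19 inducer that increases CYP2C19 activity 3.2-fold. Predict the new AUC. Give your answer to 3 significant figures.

679 mg·h/L

The CYP2C19 pathway (65% of clearance) rises to 3.2× activity: 0.65 × 3.2 = 2.08.
The remaining 35% of clearance is unaffected.
New clearance relative to baseline: 2.08 + 0.35 = 2.43.
New AUC = baseline ÷ relative clearance = 1650 / 2.43 = 679 mg·h/L.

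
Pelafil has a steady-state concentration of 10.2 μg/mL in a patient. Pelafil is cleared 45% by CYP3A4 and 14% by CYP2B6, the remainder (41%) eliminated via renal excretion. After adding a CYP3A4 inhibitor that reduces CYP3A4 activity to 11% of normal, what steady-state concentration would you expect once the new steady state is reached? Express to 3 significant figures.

The CYP3A4 pathway (45% of clearance) falls to 0.11× activity: 0.45 × 0.11 = 0.0495.
CYP2B6 (14%) and the residual 41% are unaffected.
Relative clearance = 0.0495 + 0.14 + 0.41 = 0.5995.
New steady-state concentration = baseline ÷ relative clearance = 10.2 / 0.5995 = 17.0 μg/mL.

17.0 μg/mL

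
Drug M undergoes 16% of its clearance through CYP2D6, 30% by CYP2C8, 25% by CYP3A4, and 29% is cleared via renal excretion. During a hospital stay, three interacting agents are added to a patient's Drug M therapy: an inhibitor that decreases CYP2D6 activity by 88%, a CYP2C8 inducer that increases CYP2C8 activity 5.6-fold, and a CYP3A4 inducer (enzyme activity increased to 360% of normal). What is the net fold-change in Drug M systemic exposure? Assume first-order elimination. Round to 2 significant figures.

0.35

The CYP2D6 pathway (16% of clearance) is reduced to 0.12× activity: 0.16 × 0.12 = 0.0192.
The CYP2C8 pathway (30% of clearance) increases to 5.6× activity: 0.3 × 5.6 = 1.68.
The CYP3A4 pathway (25% of clearance) rises to 3.6× activity: 0.25 × 3.6 = 0.9.
Non-CYP routes (29%) are unchanged.
CL_new/CL_old = 0.0192 + 1.68 + 0.9 + 0.29 = 2.8892.
Systemic exposure ∝ 1/CL: fold-change = 1 / 2.8892 = 0.35.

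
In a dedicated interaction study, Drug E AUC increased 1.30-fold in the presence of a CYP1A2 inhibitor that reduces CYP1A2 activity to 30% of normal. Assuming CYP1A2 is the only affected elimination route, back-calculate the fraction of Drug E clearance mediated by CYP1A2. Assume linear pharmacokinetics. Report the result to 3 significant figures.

Let fm be the CYP1A2 fraction. New clearance relative to baseline = fm × 0.3 + (1 − fm).
AUC ratio = 1 / (new CL fraction), so new CL fraction = 1 / 1.30 = 0.7692.
fm × 0.3 + 1 − fm = 0.7692  ⇒  fm × (0.3 − 1) = −0.2308  ⇒  fm = 0.330.

0.330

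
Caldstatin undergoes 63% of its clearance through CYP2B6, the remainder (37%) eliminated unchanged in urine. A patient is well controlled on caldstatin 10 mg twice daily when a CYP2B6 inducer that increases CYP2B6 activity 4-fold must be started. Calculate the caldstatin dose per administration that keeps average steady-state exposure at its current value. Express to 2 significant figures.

29 mg

CYP2B6: 0.63 × 4 = 2.52
Other: 0.37 (unchanged)
New clearance relative to baseline: 2.52 + 0.37 = 2.89.
Exposure is unchanged when dose changes in proportion to clearance. New dose = 10 mg × 2.89 = 29 mg.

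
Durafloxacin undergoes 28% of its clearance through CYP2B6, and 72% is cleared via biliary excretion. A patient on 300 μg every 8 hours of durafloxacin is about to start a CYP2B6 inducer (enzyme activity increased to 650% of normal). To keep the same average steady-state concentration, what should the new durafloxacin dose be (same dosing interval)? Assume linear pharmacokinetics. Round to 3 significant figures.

CYP2B6: 0.28 × 6.5 = 1.82
Other: 0.72 (unchanged)
Relative clearance = 1.82 + 0.72 = 2.54.
Css,avg = (dose rate)/CL, so holding Css fixed requires dose ∝ CL: 300 × 2.54 = 762 μg.

762 μg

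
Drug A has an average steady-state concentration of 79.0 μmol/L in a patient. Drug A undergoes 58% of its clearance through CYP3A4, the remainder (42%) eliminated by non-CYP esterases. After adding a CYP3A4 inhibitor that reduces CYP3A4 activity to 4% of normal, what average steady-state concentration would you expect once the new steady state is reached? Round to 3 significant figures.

178 μmol/L

The CYP3A4 pathway (58% of clearance) is reduced to 0.04× activity: 0.58 × 0.04 = 0.0232.
Non-CYP routes (42%) are unchanged.
Relative clearance = 0.0232 + 0.42 = 0.4432.
New average steady-state concentration = baseline ÷ relative clearance = 79.0 / 0.4432 = 178 μmol/L.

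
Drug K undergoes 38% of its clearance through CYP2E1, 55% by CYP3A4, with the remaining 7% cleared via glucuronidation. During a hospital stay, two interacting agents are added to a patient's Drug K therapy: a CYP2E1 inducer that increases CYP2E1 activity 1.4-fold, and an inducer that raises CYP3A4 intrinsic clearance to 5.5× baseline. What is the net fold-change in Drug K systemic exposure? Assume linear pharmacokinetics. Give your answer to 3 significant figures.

The CYP2E1 pathway (38% of clearance) rises to 1.4× activity: 0.38 × 1.4 = 0.532.
The CYP3A4 pathway (55% of clearance) is boosted to 5.5× activity: 0.55 × 5.5 = 3.025.
The remaining 7% of clearance is unaffected.
New clearance relative to baseline: 0.532 + 3.025 + 0.07 = 3.627.
Systemic exposure ∝ 1/CL: fold-change = 1 / 3.627 = 0.276.

0.276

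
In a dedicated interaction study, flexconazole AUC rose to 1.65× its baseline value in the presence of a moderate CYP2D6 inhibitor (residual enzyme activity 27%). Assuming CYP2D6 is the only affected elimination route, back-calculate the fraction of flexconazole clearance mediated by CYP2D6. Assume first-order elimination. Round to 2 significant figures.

0.54

Call the CYP2D6 fraction fm. After the interaction, CL_new/CL_old = fm × 0.27 + (1 − fm).
AUC ratio = 1 / (new CL fraction), so new CL fraction = 1 / 1.65 = 0.6061.
fm × 0.27 + 1 − fm = 0.6061  ⇒  fm × (0.27 − 1) = −0.3939  ⇒  fm = 0.54.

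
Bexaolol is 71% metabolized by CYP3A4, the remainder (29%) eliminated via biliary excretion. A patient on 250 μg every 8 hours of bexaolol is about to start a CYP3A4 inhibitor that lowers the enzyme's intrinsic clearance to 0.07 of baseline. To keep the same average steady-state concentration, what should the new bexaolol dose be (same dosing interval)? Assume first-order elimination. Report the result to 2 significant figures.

The CYP3A4 pathway (71% of clearance) drops to 0.07× activity: 0.71 × 0.07 = 0.0497.
Non-CYP routes (29%) are unchanged.
CL_new/CL_old = 0.0497 + 0.29 = 0.3397.
Css,avg = (dose rate)/CL, so holding Css fixed requires dose ∝ CL: 250 × 0.3397 = 85 μg.

85 μg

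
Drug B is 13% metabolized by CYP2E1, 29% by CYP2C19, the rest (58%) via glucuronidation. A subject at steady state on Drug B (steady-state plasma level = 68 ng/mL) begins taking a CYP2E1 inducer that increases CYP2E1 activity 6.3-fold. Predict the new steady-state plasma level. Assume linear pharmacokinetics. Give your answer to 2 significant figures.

The CYP2E1 pathway (13% of clearance) rises to 6.3× activity: 0.13 × 6.3 = 0.819.
CYP2C19 (29%) and the residual 58% are unaffected.
Relative clearance = 0.819 + 0.29 + 0.58 = 1.689.
Steady-state plasma level ∝ 1/CL, so new value = 68 / 1.689 = 40 ng/mL.

40 ng/mL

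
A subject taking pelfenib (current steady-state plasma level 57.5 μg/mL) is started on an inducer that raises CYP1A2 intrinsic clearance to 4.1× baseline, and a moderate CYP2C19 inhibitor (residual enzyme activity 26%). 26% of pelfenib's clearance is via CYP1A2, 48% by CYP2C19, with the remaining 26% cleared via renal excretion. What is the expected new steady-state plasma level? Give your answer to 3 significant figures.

39.6 μg/mL

The CYP1A2 pathway (26% of clearance) increases to 4.1× activity: 0.26 × 4.1 = 1.066.
The CYP2C19 pathway (48% of clearance) drops to 0.26× activity: 0.48 × 0.26 = 0.1248.
The remaining 26% of clearance is unaffected.
Relative clearance = 1.066 + 0.1248 + 0.26 = 1.4508.
Dividing the baseline by the relative clearance: 57.5 / 1.4508 = 39.6 μg/mL.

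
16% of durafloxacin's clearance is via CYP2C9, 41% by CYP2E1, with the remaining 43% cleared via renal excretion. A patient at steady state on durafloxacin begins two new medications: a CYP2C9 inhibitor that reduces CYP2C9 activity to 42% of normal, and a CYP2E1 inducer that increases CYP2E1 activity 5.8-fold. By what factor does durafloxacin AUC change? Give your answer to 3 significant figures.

0.348

CYP2C9: 0.16 × 0.42 = 0.0672
CYP2E1: 0.41 × 5.8 = 2.378
Other: 0.43 (unchanged)
New clearance relative to baseline: 0.0672 + 2.378 + 0.43 = 2.8752.
Because AUC varies inversely with clearance, the combined effect is 1 / 2.8752 = 0.348.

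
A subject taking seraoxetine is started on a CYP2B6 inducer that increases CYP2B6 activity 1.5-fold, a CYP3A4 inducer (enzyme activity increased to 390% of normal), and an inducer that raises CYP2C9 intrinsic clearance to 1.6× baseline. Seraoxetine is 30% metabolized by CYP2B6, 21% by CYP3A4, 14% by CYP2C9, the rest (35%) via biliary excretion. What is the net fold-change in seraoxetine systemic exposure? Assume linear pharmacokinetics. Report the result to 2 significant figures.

The CYP2B6 pathway (30% of clearance) increases to 1.5× activity: 0.3 × 1.5 = 0.45.
The CYP3A4 pathway (21% of clearance) increases to 3.9× activity: 0.21 × 3.9 = 0.819.
The CYP2C9 pathway (14% of clearance) is boosted to 1.6× activity: 0.14 × 1.6 = 0.224.
The remaining 35% of clearance is unaffected.
CL_new/CL_old = 0.45 + 0.819 + 0.224 + 0.35 = 1.843.
Net systemic exposure ratio = 1 / 1.843 = 0.54.

0.54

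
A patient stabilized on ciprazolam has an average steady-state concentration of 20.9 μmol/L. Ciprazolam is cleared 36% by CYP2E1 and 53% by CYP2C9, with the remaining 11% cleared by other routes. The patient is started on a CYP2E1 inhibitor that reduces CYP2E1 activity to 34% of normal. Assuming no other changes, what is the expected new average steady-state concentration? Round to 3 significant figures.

The CYP2E1 pathway (36% of clearance) is reduced to 0.34× activity: 0.36 × 0.34 = 0.1224.
CYP2C9 (53%) and the residual 11% are unaffected.
Relative clearance = 0.1224 + 0.53 + 0.11 = 0.7624.
Average steady-state concentration ∝ 1/CL, so new value = 20.9 / 0.7624 = 27.4 μmol/L.

27.4 μmol/L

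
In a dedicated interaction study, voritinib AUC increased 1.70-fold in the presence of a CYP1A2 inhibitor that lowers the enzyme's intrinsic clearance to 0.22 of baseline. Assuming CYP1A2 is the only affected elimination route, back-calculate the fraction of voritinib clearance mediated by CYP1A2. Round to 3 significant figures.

0.528

CL'/CL = 1 / 1.70 = 0.5882
0.22·fm + (1 − fm) = 0.5882
fm = (0.5882 − 1) / (0.22 − 1) = 0.528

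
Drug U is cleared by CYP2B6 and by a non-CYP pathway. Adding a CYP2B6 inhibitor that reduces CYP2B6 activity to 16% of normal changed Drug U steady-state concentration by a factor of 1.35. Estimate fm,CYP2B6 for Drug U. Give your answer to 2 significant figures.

0.31

CL'/CL = 1 / 1.35 = 0.7407
0.16·fm + (1 − fm) = 0.7407
fm = (0.7407 − 1) / (0.16 − 1) = 0.31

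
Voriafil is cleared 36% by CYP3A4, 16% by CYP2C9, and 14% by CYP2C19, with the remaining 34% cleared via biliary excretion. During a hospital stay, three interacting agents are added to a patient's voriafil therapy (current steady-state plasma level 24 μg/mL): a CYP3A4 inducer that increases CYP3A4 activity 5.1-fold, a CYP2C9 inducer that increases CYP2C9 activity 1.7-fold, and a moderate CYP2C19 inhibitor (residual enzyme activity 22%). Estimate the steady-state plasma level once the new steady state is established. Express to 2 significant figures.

9.7 μg/mL

CYP3A4: 0.36 × 5.1 = 1.836
CYP2C9: 0.16 × 1.7 = 0.272
CYP2C19: 0.14 × 0.22 = 0.0308
Other: 0.34 (unchanged)
CL_new/CL_old = 1.836 + 0.272 + 0.0308 + 0.34 = 2.4788.
New steady-state plasma level = 24 / 2.4788 = 9.7 μg/mL (concentration scales inversely with clearance).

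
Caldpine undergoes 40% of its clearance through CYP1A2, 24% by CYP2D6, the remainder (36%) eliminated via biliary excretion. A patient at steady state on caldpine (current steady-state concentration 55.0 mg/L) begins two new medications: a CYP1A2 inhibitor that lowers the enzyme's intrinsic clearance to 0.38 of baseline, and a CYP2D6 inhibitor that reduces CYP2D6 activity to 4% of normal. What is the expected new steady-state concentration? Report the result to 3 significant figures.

CYP1A2: 0.4 × 0.38 = 0.152
CYP2D6: 0.24 × 0.04 = 0.0096
Other: 0.36 (unchanged)
New clearance relative to baseline: 0.152 + 0.0096 + 0.36 = 0.5216.
Steady-state concentration ∝ 1/CL: new value = 55.0 / 0.5216 = 105 mg/L.

105 mg/L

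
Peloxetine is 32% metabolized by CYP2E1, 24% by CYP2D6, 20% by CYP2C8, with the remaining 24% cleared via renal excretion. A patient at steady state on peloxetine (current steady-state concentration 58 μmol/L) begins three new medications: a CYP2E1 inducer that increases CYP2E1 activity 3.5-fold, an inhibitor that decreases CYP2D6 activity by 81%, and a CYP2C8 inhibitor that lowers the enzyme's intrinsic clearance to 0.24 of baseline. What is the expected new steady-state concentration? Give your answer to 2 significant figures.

40 μmol/L

The CYP2E1 pathway (32% of clearance) is boosted to 3.5× activity: 0.32 × 3.5 = 1.12.
The CYP2D6 pathway (24% of clearance) falls to 0.19× activity: 0.24 × 0.19 = 0.0456.
The CYP2C8 pathway (20% of clearance) falls to 0.24× activity: 0.2 × 0.24 = 0.048.
The remaining 24% of clearance is unaffected.
New clearance relative to baseline: 1.12 + 0.0456 + 0.048 + 0.24 = 1.4536.
Steady-state concentration ∝ 1/CL: new value = 58 / 1.4536 = 40 μmol/L.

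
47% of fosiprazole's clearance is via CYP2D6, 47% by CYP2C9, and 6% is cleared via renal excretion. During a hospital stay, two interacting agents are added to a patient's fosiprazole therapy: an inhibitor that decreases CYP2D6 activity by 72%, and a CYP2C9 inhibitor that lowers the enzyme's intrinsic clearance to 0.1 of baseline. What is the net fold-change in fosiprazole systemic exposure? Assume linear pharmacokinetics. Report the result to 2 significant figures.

The CYP2D6 pathway (47% of clearance) drops to 0.28× activity: 0.47 × 0.28 = 0.1316.
The CYP2C9 pathway (47% of clearance) falls to 0.1× activity: 0.47 × 0.1 = 0.047.
The remaining 6% of clearance is unaffected.
CL_new/CL_old = 0.1316 + 0.047 + 0.06 = 0.2386.
Net systemic exposure ratio = 1 / 0.2386 = 4.2.

4.2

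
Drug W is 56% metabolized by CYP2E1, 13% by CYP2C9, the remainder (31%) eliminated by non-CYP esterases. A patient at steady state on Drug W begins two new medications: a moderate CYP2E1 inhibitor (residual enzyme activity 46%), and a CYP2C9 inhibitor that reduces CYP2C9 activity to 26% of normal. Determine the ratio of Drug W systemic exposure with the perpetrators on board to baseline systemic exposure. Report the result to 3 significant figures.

1.66

The CYP2E1 pathway (56% of clearance) drops to 0.46× activity: 0.56 × 0.46 = 0.2576.
The CYP2C9 pathway (13% of clearance) is reduced to 0.26× activity: 0.13 × 0.26 = 0.0338.
Non-CYP routes (31%) are unchanged.
Relative clearance = 0.2576 + 0.0338 + 0.31 = 0.6014.
Net systemic exposure ratio = 1 / 0.6014 = 1.66.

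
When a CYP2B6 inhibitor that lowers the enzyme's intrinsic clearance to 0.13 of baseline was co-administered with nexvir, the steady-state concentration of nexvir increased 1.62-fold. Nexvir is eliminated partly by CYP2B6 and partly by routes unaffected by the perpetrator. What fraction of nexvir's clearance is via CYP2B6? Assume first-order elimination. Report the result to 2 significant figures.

CL'/CL = 1 / 1.62 = 0.6173
0.13·fm + (1 − fm) = 0.6173
fm = (0.6173 − 1) / (0.13 − 1) = 0.44

0.44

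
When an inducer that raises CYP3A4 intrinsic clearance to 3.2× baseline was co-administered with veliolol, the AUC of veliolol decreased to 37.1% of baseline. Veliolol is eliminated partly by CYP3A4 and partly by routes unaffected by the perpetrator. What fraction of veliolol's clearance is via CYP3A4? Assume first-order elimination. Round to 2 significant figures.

0.77

CL'/CL = 1 / 0.371 = 2.695
3.2·fm + (1 − fm) = 2.695
fm = (2.695 − 1) / (3.2 − 1) = 0.77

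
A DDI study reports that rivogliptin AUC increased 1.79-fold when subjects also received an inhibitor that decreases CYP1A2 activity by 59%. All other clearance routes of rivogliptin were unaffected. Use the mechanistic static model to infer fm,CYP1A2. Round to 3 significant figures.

0.748

Let fm be the CYP1A2 fraction. New clearance relative to baseline = fm × 0.41 + (1 − fm).
AUC ratio = 1 / (new CL fraction), so new CL fraction = 1 / 1.79 = 0.5587.
fm × 0.41 + 1 − fm = 0.5587  ⇒  fm × (0.41 − 1) = −0.4413  ⇒  fm = 0.748.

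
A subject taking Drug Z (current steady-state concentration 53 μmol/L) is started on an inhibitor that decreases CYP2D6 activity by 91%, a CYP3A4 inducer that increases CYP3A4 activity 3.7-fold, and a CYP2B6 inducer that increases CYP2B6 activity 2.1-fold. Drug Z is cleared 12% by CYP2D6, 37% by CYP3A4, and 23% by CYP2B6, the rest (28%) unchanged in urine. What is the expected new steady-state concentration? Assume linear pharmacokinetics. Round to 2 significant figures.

25 μmol/L

CYP2D6: 0.12 × 0.09 = 0.0108
CYP3A4: 0.37 × 3.7 = 1.369
CYP2B6: 0.23 × 2.1 = 0.483
Other: 0.28 (unchanged)
New clearance relative to baseline: 0.0108 + 1.369 + 0.483 + 0.28 = 2.1428.
New steady-state concentration = 53 / 2.1428 = 25 μmol/L (concentration scales inversely with clearance).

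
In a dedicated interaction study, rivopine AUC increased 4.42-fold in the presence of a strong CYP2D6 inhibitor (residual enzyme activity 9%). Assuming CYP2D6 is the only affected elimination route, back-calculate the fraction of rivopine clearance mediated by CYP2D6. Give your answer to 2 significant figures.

0.85

Call the CYP2D6 fraction fm. After the interaction, CL_new/CL_old = fm × 0.09 + (1 − fm).
AUC ratio = 1 / (new CL fraction), so new CL fraction = 1 / 4.42 = 0.2262.
fm × 0.09 + 1 − fm = 0.2262  ⇒  fm × (0.09 − 1) = −0.7738  ⇒  fm = 0.85.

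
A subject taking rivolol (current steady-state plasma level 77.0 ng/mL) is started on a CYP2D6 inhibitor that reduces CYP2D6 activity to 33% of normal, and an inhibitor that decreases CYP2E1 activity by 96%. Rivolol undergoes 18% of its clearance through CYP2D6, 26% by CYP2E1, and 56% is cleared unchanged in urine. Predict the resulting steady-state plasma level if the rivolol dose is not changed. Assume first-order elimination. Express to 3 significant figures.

The CYP2D6 pathway (18% of clearance) is reduced to 0.33× activity: 0.18 × 0.33 = 0.0594.
The CYP2E1 pathway (26% of clearance) is reduced to 0.04× activity: 0.26 × 0.04 = 0.0104.
Non-CYP routes (56%) are unchanged.
New clearance relative to baseline: 0.0594 + 0.0104 + 0.56 = 0.6298.
New steady-state plasma level = 77.0 / 0.6298 = 122 ng/mL (concentration scales inversely with clearance).

122 ng/mL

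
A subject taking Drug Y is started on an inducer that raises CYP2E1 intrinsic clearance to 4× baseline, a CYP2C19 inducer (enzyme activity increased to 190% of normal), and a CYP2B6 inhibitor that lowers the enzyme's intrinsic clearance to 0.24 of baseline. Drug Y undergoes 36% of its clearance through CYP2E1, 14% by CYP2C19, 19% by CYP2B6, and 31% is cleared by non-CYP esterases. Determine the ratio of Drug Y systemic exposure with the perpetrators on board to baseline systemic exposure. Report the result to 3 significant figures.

0.485

The CYP2E1 pathway (36% of clearance) increases to 4× activity: 0.36 × 4 = 1.44.
The CYP2C19 pathway (14% of clearance) is boosted to 1.9× activity: 0.14 × 1.9 = 0.266.
The CYP2B6 pathway (19% of clearance) falls to 0.24× activity: 0.19 × 0.24 = 0.0456.
The remaining 31% of clearance is unaffected.
CL_new/CL_old = 1.44 + 0.266 + 0.0456 + 0.31 = 2.0616.
Systemic exposure ∝ 1/CL: fold-change = 1 / 2.0616 = 0.485.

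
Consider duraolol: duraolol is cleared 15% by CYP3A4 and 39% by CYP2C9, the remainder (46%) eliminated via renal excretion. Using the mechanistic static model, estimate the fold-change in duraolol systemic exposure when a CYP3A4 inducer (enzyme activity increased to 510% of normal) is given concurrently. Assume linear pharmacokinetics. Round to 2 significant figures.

The CYP3A4 pathway (15% of clearance) rises to 5.1× activity: 0.15 × 5.1 = 0.765.
CYP2C9 (39%) and the residual 46% are unaffected.
CL_new/CL_old = 0.765 + 0.39 + 0.46 = 1.615.
Systemic exposure ratio = CL_old/CL_new = 1 / 1.615 = 0.62.

0.62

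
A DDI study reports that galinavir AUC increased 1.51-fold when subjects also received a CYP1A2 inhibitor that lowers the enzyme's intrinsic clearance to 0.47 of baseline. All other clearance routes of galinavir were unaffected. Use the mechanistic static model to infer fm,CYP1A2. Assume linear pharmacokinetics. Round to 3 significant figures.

CL'/CL = 1 / 1.51 = 0.6623
0.47·fm + (1 − fm) = 0.6623
fm = (0.6623 − 1) / (0.47 − 1) = 0.637

0.637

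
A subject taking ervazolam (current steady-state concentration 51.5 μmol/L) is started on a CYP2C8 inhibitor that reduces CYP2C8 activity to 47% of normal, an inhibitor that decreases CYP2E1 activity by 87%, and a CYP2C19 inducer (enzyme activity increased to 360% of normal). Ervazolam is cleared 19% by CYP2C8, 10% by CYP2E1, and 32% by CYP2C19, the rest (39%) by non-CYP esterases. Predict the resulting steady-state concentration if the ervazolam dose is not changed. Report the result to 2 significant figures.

The CYP2C8 pathway (19% of clearance) is reduced to 0.47× activity: 0.19 × 0.47 = 0.0893.
The CYP2E1 pathway (10% of clearance) drops to 0.13× activity: 0.1 × 0.13 = 0.013.
The CYP2C19 pathway (32% of clearance) increases to 3.6× activity: 0.32 × 3.6 = 1.152.
The remaining 39% of clearance is unaffected.
CL_new/CL_old = 0.0893 + 0.013 + 1.152 + 0.39 = 1.6443.
New steady-state concentration = 51.5 / 1.6443 = 31 μmol/L (concentration scales inversely with clearance).

31 μmol/L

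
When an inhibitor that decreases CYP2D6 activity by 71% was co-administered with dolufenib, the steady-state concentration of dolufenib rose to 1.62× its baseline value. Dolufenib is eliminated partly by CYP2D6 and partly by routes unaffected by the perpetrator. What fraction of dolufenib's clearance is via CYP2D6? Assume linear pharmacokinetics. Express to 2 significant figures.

0.54

Write x for the fraction cleared via CYP2D6. The observed steady-state concentration change means clearance fell to 1/1.62 = 0.6173 of baseline.
Only the CYP2D6 route changed, so 0.6173 = x·0.29 + (1 − x), giving x = 0.54.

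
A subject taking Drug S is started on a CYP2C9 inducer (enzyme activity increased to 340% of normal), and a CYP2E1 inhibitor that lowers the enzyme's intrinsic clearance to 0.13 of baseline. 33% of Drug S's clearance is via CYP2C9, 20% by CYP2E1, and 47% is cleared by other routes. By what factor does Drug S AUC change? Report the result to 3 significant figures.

0.618

CYP2C9: 0.33 × 3.4 = 1.122
CYP2E1: 0.2 × 0.13 = 0.026
Other: 0.47 (unchanged)
CL_new/CL_old = 1.122 + 0.026 + 0.47 = 1.618.
AUC ∝ 1/CL: fold-change = 1 / 1.618 = 0.618.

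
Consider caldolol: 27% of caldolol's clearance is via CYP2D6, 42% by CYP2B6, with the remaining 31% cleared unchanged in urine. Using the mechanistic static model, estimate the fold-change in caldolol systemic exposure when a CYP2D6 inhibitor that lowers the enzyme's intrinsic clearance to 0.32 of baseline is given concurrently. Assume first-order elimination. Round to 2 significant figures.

1.2

The CYP2D6 pathway (27% of clearance) drops to 0.32× activity: 0.27 × 0.32 = 0.0864.
CYP2B6 (42%) and the residual 31% are unaffected.
New clearance relative to baseline: 0.0864 + 0.42 + 0.31 = 0.8164.
Systemic exposure is inversely proportional to clearance, so the fold-change is 1 / 0.8164 = 1.2.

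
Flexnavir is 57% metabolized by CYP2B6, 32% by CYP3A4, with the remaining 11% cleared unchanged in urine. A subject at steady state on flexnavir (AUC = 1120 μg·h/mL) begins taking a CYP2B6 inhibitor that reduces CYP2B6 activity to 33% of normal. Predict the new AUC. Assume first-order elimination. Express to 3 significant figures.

1.81 × 10³ μg·h/mL

The CYP2B6 pathway (57% of clearance) falls to 0.33× activity: 0.57 × 0.33 = 0.1881.
CYP3A4 (32%) and the residual 11% are unaffected.
New clearance relative to baseline: 0.1881 + 0.32 + 0.11 = 0.6181.
With dosing unchanged, AUC scales as 1/CL: 1120 / 0.6181 = 1.81 × 10³ μg·h/mL.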